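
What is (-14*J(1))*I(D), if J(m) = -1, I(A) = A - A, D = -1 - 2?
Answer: 0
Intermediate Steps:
D = -3
I(A) = 0
(-14*J(1))*I(D) = -14*(-1)*0 = 14*0 = 0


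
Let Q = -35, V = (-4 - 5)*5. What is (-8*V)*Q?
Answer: -12600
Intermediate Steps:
V = -45 (V = -9*5 = -45)
(-8*V)*Q = -8*(-45)*(-35) = 360*(-35) = -12600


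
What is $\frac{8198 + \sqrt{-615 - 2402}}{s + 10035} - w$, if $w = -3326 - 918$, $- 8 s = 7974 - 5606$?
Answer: $\frac{41340514}{9739} + \frac{i \sqrt{3017}}{9739} \approx 4244.8 + 0.0056399 i$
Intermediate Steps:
$s = -296$ ($s = - \frac{7974 - 5606}{8} = \left(- \frac{1}{8}\right) 2368 = -296$)
$w = -4244$ ($w = -3326 - 918 = -4244$)
$\frac{8198 + \sqrt{-615 - 2402}}{s + 10035} - w = \frac{8198 + \sqrt{-615 - 2402}}{-296 + 10035} - -4244 = \frac{8198 + \sqrt{-3017}}{9739} + 4244 = \left(8198 + i \sqrt{3017}\right) \frac{1}{9739} + 4244 = \left(\frac{8198}{9739} + \frac{i \sqrt{3017}}{9739}\right) + 4244 = \frac{41340514}{9739} + \frac{i \sqrt{3017}}{9739}$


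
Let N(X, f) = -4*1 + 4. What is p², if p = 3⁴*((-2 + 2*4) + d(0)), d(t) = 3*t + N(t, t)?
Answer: 236196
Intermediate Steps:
N(X, f) = 0 (N(X, f) = -4 + 4 = 0)
d(t) = 3*t (d(t) = 3*t + 0 = 3*t)
p = 486 (p = 3⁴*((-2 + 2*4) + 3*0) = 81*((-2 + 8) + 0) = 81*(6 + 0) = 81*6 = 486)
p² = 486² = 236196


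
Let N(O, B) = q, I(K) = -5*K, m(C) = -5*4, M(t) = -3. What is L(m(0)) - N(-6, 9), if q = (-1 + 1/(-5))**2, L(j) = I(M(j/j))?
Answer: 339/25 ≈ 13.560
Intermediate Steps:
m(C) = -20
L(j) = 15 (L(j) = -5*(-3) = 15)
q = 36/25 (q = (-1 - 1/5)**2 = (-6/5)**2 = 36/25 ≈ 1.4400)
N(O, B) = 36/25
L(m(0)) - N(-6, 9) = 15 - 1*36/25 = 15 - 36/25 = 339/25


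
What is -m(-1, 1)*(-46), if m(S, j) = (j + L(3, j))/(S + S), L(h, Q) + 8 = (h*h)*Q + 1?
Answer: -69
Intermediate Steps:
L(h, Q) = -7 + Q*h² (L(h, Q) = -8 + ((h*h)*Q + 1) = -8 + (h²*Q + 1) = -8 + (Q*h² + 1) = -8 + (1 + Q*h²) = -7 + Q*h²)
m(S, j) = (-7 + 10*j)/(2*S) (m(S, j) = (j + (-7 + j*3²))/(S + S) = (j + (-7 + j*9))/((2*S)) = (j + (-7 + 9*j))*(1/(2*S)) = (-7 + 10*j)*(1/(2*S)) = (-7 + 10*j)/(2*S))
-m(-1, 1)*(-46) = -(½)*(-7 + 10*1)/(-1)*(-46) = -(½)*(-1)*(-7 + 10)*(-46) = -(½)*(-1)*3*(-46) = -(-3)*(-46)/2 = -1*69 = -69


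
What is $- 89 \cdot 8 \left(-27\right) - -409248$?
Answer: $428472$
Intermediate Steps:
$- 89 \cdot 8 \left(-27\right) - -409248 = \left(-89\right) \left(-216\right) + 409248 = 19224 + 409248 = 428472$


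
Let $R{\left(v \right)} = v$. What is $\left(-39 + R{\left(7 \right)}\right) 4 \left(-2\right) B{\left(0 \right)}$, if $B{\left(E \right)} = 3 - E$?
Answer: $768$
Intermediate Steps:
$\left(-39 + R{\left(7 \right)}\right) 4 \left(-2\right) B{\left(0 \right)} = \left(-39 + 7\right) 4 \left(-2\right) \left(3 - 0\right) = - 32 \left(- 8 \left(3 + 0\right)\right) = - 32 \left(\left(-8\right) 3\right) = \left(-32\right) \left(-24\right) = 768$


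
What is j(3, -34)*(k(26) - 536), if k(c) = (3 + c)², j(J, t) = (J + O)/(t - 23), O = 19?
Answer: -6710/57 ≈ -117.72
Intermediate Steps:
j(J, t) = (19 + J)/(-23 + t) (j(J, t) = (J + 19)/(t - 23) = (19 + J)/(-23 + t))
j(3, -34)*(k(26) - 536) = ((19 + 3)/(-23 - 34))*((3 + 26)² - 536) = (22/(-57))*(29² - 536) = (-1/57*22)*(841 - 536) = -22/57*305 = -6710/57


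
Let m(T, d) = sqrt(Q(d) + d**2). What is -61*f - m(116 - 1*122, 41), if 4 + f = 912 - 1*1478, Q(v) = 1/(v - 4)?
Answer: 34770 - sqrt(2301326)/37 ≈ 34729.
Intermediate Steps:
Q(v) = 1/(-4 + v)
m(T, d) = sqrt(d**2 + 1/(-4 + d)) (m(T, d) = sqrt(1/(-4 + d) + d**2) = sqrt(d**2 + 1/(-4 + d)))
f = -570 (f = -4 + (912 - 1*1478) = -4 + (912 - 1478) = -4 - 566 = -570)
-61*f - m(116 - 1*122, 41) = -61*(-570) - sqrt((1 + 41**2*(-4 + 41))/(-4 + 41)) = 34770 - sqrt((1 + 1681*37)/37) = 34770 - sqrt((1 + 62197)/37) = 34770 - sqrt((1/37)*62198) = 34770 - sqrt(62198/37) = 34770 - sqrt(2301326)/37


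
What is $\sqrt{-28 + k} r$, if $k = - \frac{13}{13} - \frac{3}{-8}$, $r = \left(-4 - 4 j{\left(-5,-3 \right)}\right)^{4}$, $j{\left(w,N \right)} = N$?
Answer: $1024 i \sqrt{458} \approx 21915.0 i$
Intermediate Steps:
$r = 4096$ ($r = \left(-4 - -12\right)^{4} = \left(-4 + 12\right)^{4} = 8^{4} = 4096$)
$k = - \frac{5}{8}$ ($k = \left(-13\right) \frac{1}{13} - - \frac{3}{8} = -1 + \frac{3}{8} = - \frac{5}{8} \approx -0.625$)
$\sqrt{-28 + k} r = \sqrt{-28 - \frac{5}{8}} \cdot 4096 = \sqrt{- \frac{229}{8}} \cdot 4096 = \frac{i \sqrt{458}}{4} \cdot 4096 = 1024 i \sqrt{458}$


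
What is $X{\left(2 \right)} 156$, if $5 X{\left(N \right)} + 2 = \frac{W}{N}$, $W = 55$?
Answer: $\frac{3978}{5} \approx 795.6$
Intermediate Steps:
$X{\left(N \right)} = - \frac{2}{5} + \frac{11}{N}$ ($X{\left(N \right)} = - \frac{2}{5} + \frac{55 \frac{1}{N}}{5} = - \frac{2}{5} + \frac{11}{N}$)
$X{\left(2 \right)} 156 = \left(- \frac{2}{5} + \frac{11}{2}\right) 156 = \frac{51}{10} \cdot 156 = \frac{3978}{5}$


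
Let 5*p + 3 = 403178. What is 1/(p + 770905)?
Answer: 1/851540 ≈ 1.1743e-6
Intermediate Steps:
p = 80635 (p = -3/5 + (1/5)*403178 = -3/5 + 403178/5 = 80635)
1/(p + 770905) = 1/(80635 + 770905) = 1/851540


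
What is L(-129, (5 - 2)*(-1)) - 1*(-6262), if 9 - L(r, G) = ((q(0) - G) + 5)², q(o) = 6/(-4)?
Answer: 24915/4 ≈ 6228.8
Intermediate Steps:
q(o) = -3/2 (q(o) = 6*(-¼) = -3/2)
L(r, G) = 9 - (7/2 - G)² (L(r, G) = 9 - ((-3/2 - G) + 5)² = 9 - (7/2 - G)²)
L(-129, (5 - 2)*(-1)) - 1*(-6262) = (9 - (-7 + 2*((5 - 2)*(-1)))²/4) - 1*(-6262) = (9 - (-7 + 2*(3*(-1)))²/4) + 6262 = (9 - (-7 + 2*(-3))²/4) + 6262 = (9 - (-7 - 6)²/4) + 6262 = (9 - ¼*(-13)²) + 6262 = (9 - ¼*169) + 6262 = (9 - 169/4) + 6262 = -133/4 + 6262 = 24915/4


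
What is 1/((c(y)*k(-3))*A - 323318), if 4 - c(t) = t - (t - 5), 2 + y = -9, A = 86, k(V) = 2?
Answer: -1/323490 ≈ -3.0913e-6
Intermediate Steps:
y = -11 (y = -2 - 9 = -11)
c(t) = -1 (c(t) = 4 - (t - (t - 5)) = 4 - (t - (-5 + t)) = 4 - (t + (5 - t)) = 4 - 1*5 = 4 - 5 = -1)
1/((c(y)*k(-3))*A - 323318) = 1/(-1*2*86 - 323318) = 1/(-2*86 - 323318) = 1/(-172 - 323318) = 1/(-323490) = -1/323490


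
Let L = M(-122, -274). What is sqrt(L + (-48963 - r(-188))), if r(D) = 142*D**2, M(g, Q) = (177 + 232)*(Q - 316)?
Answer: I*sqrt(5309121) ≈ 2304.2*I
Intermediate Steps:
M(g, Q) = -129244 + 409*Q (M(g, Q) = 409*(-316 + Q) = -129244 + 409*Q)
L = -241310 (L = -129244 + 409*(-274) = -129244 - 112066 = -241310)
sqrt(L + (-48963 - r(-188))) = sqrt(-241310 + (-48963 - 142*(-188)**2)) = sqrt(-241310 + (-48963 - 142*35344)) = sqrt(-241310 + (-48963 - 1*5018848)) = sqrt(-241310 + (-48963 - 5018848)) = sqrt(-241310 - 5067811) = sqrt(-5309121) = I*sqrt(5309121)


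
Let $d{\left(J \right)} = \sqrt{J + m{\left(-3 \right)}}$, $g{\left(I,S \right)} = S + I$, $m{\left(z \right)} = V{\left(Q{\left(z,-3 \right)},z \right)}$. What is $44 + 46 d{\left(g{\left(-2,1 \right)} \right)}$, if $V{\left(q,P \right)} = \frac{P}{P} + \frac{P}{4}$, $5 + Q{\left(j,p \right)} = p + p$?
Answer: $44 + 23 i \sqrt{3} \approx 44.0 + 39.837 i$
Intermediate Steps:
$Q{\left(j,p \right)} = -5 + 2 p$ ($Q{\left(j,p \right)} = -5 + \left(p + p\right) = -5 + 2 p$)
$V{\left(q,P \right)} = 1 + \frac{P}{4}$ ($V{\left(q,P \right)} = 1 + P \frac{1}{4} = 1 + \frac{P}{4}$)
$m{\left(z \right)} = 1 + \frac{z}{4}$
$g{\left(I,S \right)} = I + S$
$d{\left(J \right)} = \sqrt{\frac{1}{4} + J}$ ($d{\left(J \right)} = \sqrt{J + \left(1 + \frac{1}{4} \left(-3\right)\right)} = \sqrt{J + \left(1 - \frac{3}{4}\right)} = \sqrt{J + \frac{1}{4}} = \sqrt{\frac{1}{4} + J}$)
$44 + 46 d{\left(g{\left(-2,1 \right)} \right)} = 44 + 46 \frac{\sqrt{1 + 4 \left(-2 + 1\right)}}{2} = 44 + 46 \frac{\sqrt{1 + 4 \left(-1\right)}}{2} = 44 + 46 \frac{\sqrt{1 - 4}}{2} = 44 + 46 \frac{\sqrt{-3}}{2} = 44 + 46 \frac{i \sqrt{3}}{2} = 44 + 23 i \sqrt{3}$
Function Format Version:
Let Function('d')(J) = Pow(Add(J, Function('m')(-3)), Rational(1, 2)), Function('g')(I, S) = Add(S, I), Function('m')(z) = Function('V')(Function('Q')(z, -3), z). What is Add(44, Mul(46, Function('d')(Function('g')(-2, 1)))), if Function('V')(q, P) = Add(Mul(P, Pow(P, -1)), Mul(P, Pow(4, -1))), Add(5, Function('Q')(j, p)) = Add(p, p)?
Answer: Add(44, Mul(23, I, Pow(3, Rational(1, 2)))) ≈ Add(44.000, Mul(39.837, I))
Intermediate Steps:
Function('Q')(j, p) = Add(-5, Mul(2, p)) (Function('Q')(j, p) = Add(-5, Add(p, p)) = Add(-5, Mul(2, p)))
Function('V')(q, P) = Add(1, Mul(Rational(1, 4), P)) (Function('V')(q, P) = Add(1, Mul(P, Rational(1, 4))) = Add(1, Mul(Rational(1, 4), P)))
Function('m')(z) = Add(1, Mul(Rational(1, 4), z))
Function('g')(I, S) = Add(I, S)
Function('d')(J) = Pow(Add(Rational(1, 4), J), Rational(1, 2)) (Function('d')(J) = Pow(Add(J, Add(1, Mul(Rational(1, 4), -3))), Rational(1, 2)) = Pow(Add(J, Add(1, Rational(-3, 4))), Rational(1, 2)) = Pow(Add(J, Rational(1, 4)), Rational(1, 2)) = Pow(Add(Rational(1, 4), J), Rational(1, 2)))
Add(44, Mul(46, Function('d')(Function('g')(-2, 1)))) = Add(44, Mul(46, Mul(Rational(1, 2), Pow(Add(1, Mul(4, Add(-2, 1))), Rational(1, 2))))) = Add(44, Mul(46, Mul(Rational(1, 2), Pow(Add(1, Mul(4, -1)), Rational(1, 2))))) = Add(44, Mul(46, Mul(Rational(1, 2), Pow(Add(1, -4), Rational(1, 2))))) = Add(44, Mul(46, Mul(Rational(1, 2), Pow(-3, Rational(1, 2))))) = Add(44, Mul(46, Mul(Rational(1, 2), Mul(I, Pow(3, Rational(1, 2)))))) = Add(44, Mul(46, Mul(Rational(1, 2), I, Pow(3, Rational(1, 2))))) = Add(44, Mul(23, I, Pow(3, Rational(1, 2))))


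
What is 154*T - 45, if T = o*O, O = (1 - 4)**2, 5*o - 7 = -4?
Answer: 3933/5 ≈ 786.60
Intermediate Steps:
o = 3/5 (o = 7/5 + (1/5)*(-4) = 7/5 - 4/5 = 3/5 ≈ 0.60000)
O = 9 (O = (-3)**2 = 9)
T = 27/5 (T = (3/5)*9 = 27/5 ≈ 5.4000)
154*T - 45 = 154*(27/5) - 45 = 4158/5 - 45 = 3933/5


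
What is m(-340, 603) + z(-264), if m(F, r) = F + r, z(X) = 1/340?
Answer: 89421/340 ≈ 263.00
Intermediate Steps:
z(X) = 1/340
m(-340, 603) + z(-264) = (-340 + 603) + 1/340 = 263 + 1/340 = 89421/340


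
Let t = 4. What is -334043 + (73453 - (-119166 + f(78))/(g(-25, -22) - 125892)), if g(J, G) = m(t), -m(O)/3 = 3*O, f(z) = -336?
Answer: -607698093/2332 ≈ -2.6059e+5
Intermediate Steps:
m(O) = -9*O
g(J, G) = -36 (g(J, G) = -9*4 = -36)
-334043 + (73453 - (-119166 + f(78))/(g(-25, -22) - 125892)) = -334043 + (73453 - (-119166 - 336)/(-36 - 125892)) = -334043 + (73453 - (-119502)/(-125928)) = -334043 + (73453 - (-119502)*(-1)/125928) = -334043 + (73453 - 1*2213/2332) = -334043 + (73453 - 2213/2332) = -334043 + 171290183/2332 = -607698093/2332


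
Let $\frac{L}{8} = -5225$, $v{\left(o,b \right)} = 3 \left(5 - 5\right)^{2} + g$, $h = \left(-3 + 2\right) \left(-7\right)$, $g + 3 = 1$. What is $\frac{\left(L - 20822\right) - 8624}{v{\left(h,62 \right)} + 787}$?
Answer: $- \frac{71246}{785} \approx -90.759$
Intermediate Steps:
$g = -2$ ($g = -3 + 1 = -2$)
$h = 7$ ($h = \left(-1\right) \left(-7\right) = 7$)
$v{\left(o,b \right)} = -2$ ($v{\left(o,b \right)} = 3 \left(5 - 5\right)^{2} - 2 = 3 \cdot 0^{2} - 2 = 3 \cdot 0 - 2 = 0 - 2 = -2$)
$L = -41800$ ($L = 8 \left(-5225\right) = -41800$)
$\frac{\left(L - 20822\right) - 8624}{v{\left(h,62 \right)} + 787} = \frac{\left(-41800 - 20822\right) - 8624}{-2 + 787} = \frac{\left(-41800 - 20822\right) - 8624}{785} = \left(-62622 - 8624\right) \frac{1}{785} = \left(-71246\right) \frac{1}{785} = - \frac{71246}{785}$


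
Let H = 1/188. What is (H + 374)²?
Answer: 4943917969/35344 ≈ 1.3988e+5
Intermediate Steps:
H = 1/188 ≈ 0.0053191
(H + 374)² = (1/188 + 374)² = (70313/188)² = 4943917969/35344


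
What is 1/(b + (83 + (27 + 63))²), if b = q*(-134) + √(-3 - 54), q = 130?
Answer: 12509/156475138 - I*√57/156475138 ≈ 7.9942e-5 - 4.8249e-8*I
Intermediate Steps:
b = -17420 + I*√57 (b = 130*(-134) + √(-3 - 54) = -17420 + √(-57) = -17420 + I*√57 ≈ -17420.0 + 7.5498*I)
1/(b + (83 + (27 + 63))²) = 1/((-17420 + I*√57) + (83 + (27 + 63))²) = 1/((-17420 + I*√57) + (83 + 90)²) = 1/((-17420 + I*√57) + 173²) = 1/((-17420 + I*√57) + 29929) = 1/(12509 + I*√57)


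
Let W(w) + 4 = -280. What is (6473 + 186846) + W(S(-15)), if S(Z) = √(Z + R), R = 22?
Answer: 193035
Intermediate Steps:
S(Z) = √(22 + Z) (S(Z) = √(Z + 22) = √(22 + Z))
W(w) = -284 (W(w) = -4 - 280 = -284)
(6473 + 186846) + W(S(-15)) = (6473 + 186846) - 284 = 193319 - 284 = 193035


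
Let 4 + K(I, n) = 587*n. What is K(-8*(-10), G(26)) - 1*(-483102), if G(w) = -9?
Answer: 477815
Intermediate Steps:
K(I, n) = -4 + 587*n
K(-8*(-10), G(26)) - 1*(-483102) = (-4 + 587*(-9)) - 1*(-483102) = (-4 - 5283) + 483102 = -5287 + 483102 = 477815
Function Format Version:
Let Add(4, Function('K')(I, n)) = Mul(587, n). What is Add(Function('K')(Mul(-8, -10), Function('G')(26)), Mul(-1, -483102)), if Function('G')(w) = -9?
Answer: 477815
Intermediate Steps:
Function('K')(I, n) = Add(-4, Mul(587, n))
Add(Function('K')(Mul(-8, -10), Function('G')(26)), Mul(-1, -483102)) = Add(Add(-4, Mul(587, -9)), Mul(-1, -483102)) = Add(Add(-4, -5283), 483102) = Add(-5287, 483102) = 477815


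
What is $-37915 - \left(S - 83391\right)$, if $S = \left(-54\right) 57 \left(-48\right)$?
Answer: $-102268$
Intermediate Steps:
$S = 147744$ ($S = \left(-3078\right) \left(-48\right) = 147744$)
$-37915 - \left(S - 83391\right) = -37915 - \left(147744 - 83391\right) = -37915 - 64353 = -102268$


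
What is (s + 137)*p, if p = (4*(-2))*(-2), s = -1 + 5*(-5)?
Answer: 1776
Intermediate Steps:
s = -26 (s = -1 - 25 = -26)
p = 16 (p = -8*(-2) = 16)
(s + 137)*p = (-26 + 137)*16 = 111*16 = 1776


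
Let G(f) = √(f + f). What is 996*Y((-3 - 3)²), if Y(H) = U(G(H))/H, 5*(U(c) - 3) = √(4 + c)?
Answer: 83 + 83*√(4 + 6*√2)/15 ≈ 102.55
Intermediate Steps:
G(f) = √2*√f (G(f) = √(2*f) = √2*√f)
U(c) = 3 + √(4 + c)/5
Y(H) = (3 + √(4 + √2*√H)/5)/H
996*Y((-3 - 3)²) = 996*((15 + √(4 + √2*√((-3 - 3)²)))/(5*((-3 - 3)²))) = 996*((15 + √(4 + √2*√((-6)²)))/(5*((-6)²))) = 996*((⅕)*(15 + √(4 + √2*√36))/36) = 996*((⅕)*(1/36)*(15 + √(4 + √2*6))) = 996*((⅕)*(1/36)*(15 + √(4 + 6*√2))) = 996*(1/12 + √(4 + 6*√2)/180) = 83 + 83*√(4 + 6*√2)/15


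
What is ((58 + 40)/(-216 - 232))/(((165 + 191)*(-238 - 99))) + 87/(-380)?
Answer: -83499847/364714880 ≈ -0.22895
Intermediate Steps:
((58 + 40)/(-216 - 232))/(((165 + 191)*(-238 - 99))) + 87/(-380) = (98/(-448))/((356*(-337))) + 87*(-1/380) = (98*(-1/448))/(-119972) - 87/380 = -7/32*(-1/119972) - 87/380 = 7/3839104 - 87/380 = -83499847/364714880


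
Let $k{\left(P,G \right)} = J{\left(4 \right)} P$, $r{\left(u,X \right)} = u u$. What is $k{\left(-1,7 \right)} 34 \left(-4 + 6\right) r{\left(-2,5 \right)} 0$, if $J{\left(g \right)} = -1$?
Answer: $0$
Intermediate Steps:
$r{\left(u,X \right)} = u^{2}$
$k{\left(P,G \right)} = - P$
$k{\left(-1,7 \right)} 34 \left(-4 + 6\right) r{\left(-2,5 \right)} 0 = \left(-1\right) \left(-1\right) 34 \left(-4 + 6\right) \left(-2\right)^{2} \cdot 0 = 1 \cdot 34 \cdot 2 \cdot 4 \cdot 0 = 34 \cdot 8 \cdot 0 = 34 \cdot 0 = 0$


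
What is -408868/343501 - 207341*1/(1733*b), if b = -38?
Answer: 2331381451/1190574466 ≈ 1.9582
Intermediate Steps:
-408868/343501 - 207341*1/(1733*b) = -408868/343501 - 207341/(1733*(-38)) = -408868*1/343501 - 207341/(-65854) = -408868/343501 - 207341*(-1/65854) = -408868/343501 + 207341/65854 = 2331381451/1190574466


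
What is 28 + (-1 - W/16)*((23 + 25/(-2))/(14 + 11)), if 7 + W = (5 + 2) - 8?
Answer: 2779/100 ≈ 27.790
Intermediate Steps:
W = -8 (W = -7 + ((5 + 2) - 8) = -7 + (7 - 8) = -7 - 1 = -8)
28 + (-1 - W/16)*((23 + 25/(-2))/(14 + 11)) = 28 + (-1 - (-8)/16)*((23 + 25/(-2))/(14 + 11)) = 28 + (-1 - (-8)/16)*((23 + 25*(-1/2))/25) = 28 + (-1 - 1*(-1/2))*((23 - 25/2)*(1/25)) = 28 + (-1 + 1/2)*((21/2)*(1/25)) = 28 - 1/2*21/50 = 28 - 21/100 = 2779/100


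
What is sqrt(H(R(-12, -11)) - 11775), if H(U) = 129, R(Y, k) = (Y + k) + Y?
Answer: 3*I*sqrt(1294) ≈ 107.92*I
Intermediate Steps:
R(Y, k) = k + 2*Y
sqrt(H(R(-12, -11)) - 11775) = sqrt(129 - 11775) = sqrt(-11646) = 3*I*sqrt(1294)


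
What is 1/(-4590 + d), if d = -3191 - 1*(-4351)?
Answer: -1/3430 ≈ -0.00029154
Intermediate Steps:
d = 1160 (d = -3191 + 4351 = 1160)
1/(-4590 + d) = 1/(-4590 + 1160) = 1/(-3430) = -1/3430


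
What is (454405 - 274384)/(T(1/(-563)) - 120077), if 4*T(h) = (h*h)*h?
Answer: -128501543937948/85712666252477 ≈ -1.4992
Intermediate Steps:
T(h) = h**3/4 (T(h) = ((h*h)*h)/4 = (h**2*h)/4 = h**3/4)
(454405 - 274384)/(T(1/(-563)) - 120077) = (454405 - 274384)/((1/(-563))**3/4 - 120077) = 180021/((-1/563)**3/4 - 120077) = 180021/((1/4)*(-1/178453547) - 120077) = 180021/(-1/713814188 - 120077) = 180021/(-85712666252477/713814188) = 180021*(-713814188/85712666252477) = -128501543937948/85712666252477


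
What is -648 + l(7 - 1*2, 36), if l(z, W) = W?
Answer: -612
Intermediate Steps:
-648 + l(7 - 1*2, 36) = -648 + 36 = -612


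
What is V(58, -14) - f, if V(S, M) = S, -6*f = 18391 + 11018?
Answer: 9919/2 ≈ 4959.5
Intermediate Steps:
f = -9803/2 (f = -(18391 + 11018)/6 = -1/6*29409 = -9803/2 ≈ -4901.5)
V(58, -14) - f = 58 - 1*(-9803/2) = 58 + 9803/2 = 9919/2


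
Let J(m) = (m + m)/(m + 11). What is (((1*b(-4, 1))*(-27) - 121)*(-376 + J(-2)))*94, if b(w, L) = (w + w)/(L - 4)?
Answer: 61465096/9 ≈ 6.8295e+6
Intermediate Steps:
J(m) = 2*m/(11 + m) (J(m) = (2*m)/(11 + m) = 2*m/(11 + m))
b(w, L) = 2*w/(-4 + L) (b(w, L) = (2*w)/(-4 + L) = 2*w/(-4 + L))
(((1*b(-4, 1))*(-27) - 121)*(-376 + J(-2)))*94 = (((1*(2*(-4)/(-4 + 1)))*(-27) - 121)*(-376 + 2*(-2)/(11 - 2)))*94 = (((1*(2*(-4)/(-3)))*(-27) - 121)*(-376 + 2*(-2)/9))*94 = (((1*(2*(-4)*(-1/3)))*(-27) - 121)*(-376 + 2*(-2)*(1/9)))*94 = (((1*(8/3))*(-27) - 121)*(-376 - 4/9))*94 = (((8/3)*(-27) - 121)*(-3388/9))*94 = ((-72 - 121)*(-3388/9))*94 = -193*(-3388/9)*94 = (653884/9)*94 = 61465096/9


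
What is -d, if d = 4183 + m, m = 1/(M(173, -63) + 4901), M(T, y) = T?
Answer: -21224543/5074 ≈ -4183.0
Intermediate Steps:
m = 1/5074 (m = 1/(173 + 4901) = 1/5074 ≈ 0.00019708)
d = 21224543/5074 (d = 4183 + 1/5074 = 21224543/5074 ≈ 4183.0)
-d = -1*21224543/5074 = -21224543/5074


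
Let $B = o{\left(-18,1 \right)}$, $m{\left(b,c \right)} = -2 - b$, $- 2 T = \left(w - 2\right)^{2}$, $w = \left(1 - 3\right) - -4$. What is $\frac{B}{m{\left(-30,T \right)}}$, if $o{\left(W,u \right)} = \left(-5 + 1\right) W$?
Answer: $\frac{18}{7} \approx 2.5714$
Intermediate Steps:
$w = 2$ ($w = -2 + 4 = 2$)
$T = 0$ ($T = - \frac{\left(2 - 2\right)^{2}}{2} = - \frac{0^{2}}{2} = \left(- \frac{1}{2}\right) 0 = 0$)
$o{\left(W,u \right)} = - 4 W$
$B = 72$ ($B = \left(-4\right) \left(-18\right) = 72$)
$\frac{B}{m{\left(-30,T \right)}} = \frac{72}{-2 - -30} = \frac{72}{-2 + 30} = \frac{72}{28} = 72 \cdot \frac{1}{28} = \frac{18}{7}$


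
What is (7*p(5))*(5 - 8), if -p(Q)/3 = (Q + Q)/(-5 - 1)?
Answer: -105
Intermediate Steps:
p(Q) = Q (p(Q) = -3*(Q + Q)/(-5 - 1) = -3*2*Q/(-6) = -3*2*Q*(-1)/6 = -(-1)*Q = Q)
(7*p(5))*(5 - 8) = (7*5)*(5 - 8) = 35*(-3) = -105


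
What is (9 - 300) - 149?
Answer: -440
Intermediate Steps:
(9 - 300) - 149 = -291 - 149 = -440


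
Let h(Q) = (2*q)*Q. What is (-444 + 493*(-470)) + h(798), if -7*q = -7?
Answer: -230558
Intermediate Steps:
q = 1 (q = -1/7*(-7) = 1)
h(Q) = 2*Q (h(Q) = (2*1)*Q = 2*Q)
(-444 + 493*(-470)) + h(798) = (-444 + 493*(-470)) + 2*798 = (-444 - 231710) + 1596 = -232154 + 1596 = -230558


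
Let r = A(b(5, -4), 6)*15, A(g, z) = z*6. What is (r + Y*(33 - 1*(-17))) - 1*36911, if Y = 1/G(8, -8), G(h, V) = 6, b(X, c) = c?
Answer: -109088/3 ≈ -36363.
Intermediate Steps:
A(g, z) = 6*z
r = 540 (r = (6*6)*15 = 36*15 = 540)
Y = ⅙ (Y = 1/6 = ⅙ ≈ 0.16667)
(r + Y*(33 - 1*(-17))) - 1*36911 = (540 + (33 - 1*(-17))/6) - 1*36911 = (540 + (33 + 17)/6) - 36911 = (540 + (⅙)*50) - 36911 = (540 + 25/3) - 36911 = 1645/3 - 36911 = -109088/3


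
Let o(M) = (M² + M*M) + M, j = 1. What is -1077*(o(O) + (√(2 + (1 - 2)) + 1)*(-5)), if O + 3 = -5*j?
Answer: -118470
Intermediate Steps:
O = -8 (O = -3 - 5*1 = -3 - 5 = -8)
o(M) = M + 2*M² (o(M) = (M² + M²) + M = 2*M² + M = M + 2*M²)
-1077*(o(O) + (√(2 + (1 - 2)) + 1)*(-5)) = -1077*(-8*(1 + 2*(-8)) + (√(2 + (1 - 2)) + 1)*(-5)) = -1077*(-8*(1 - 16) + (√(2 - 1) + 1)*(-5)) = -1077*(-8*(-15) + (√1 + 1)*(-5)) = -1077*(120 + (1 + 1)*(-5)) = -1077*(120 + 2*(-5)) = -1077*(120 - 10) = -1077*110 = -118470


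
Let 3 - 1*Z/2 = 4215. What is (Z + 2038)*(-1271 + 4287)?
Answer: -19260176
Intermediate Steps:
Z = -8424 (Z = 6 - 2*4215 = 6 - 8430 = -8424)
(Z + 2038)*(-1271 + 4287) = (-8424 + 2038)*(-1271 + 4287) = -6386*3016 = -19260176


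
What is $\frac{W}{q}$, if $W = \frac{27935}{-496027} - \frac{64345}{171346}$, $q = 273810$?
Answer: $- \frac{349556265}{221635484530124} \approx -1.5772 \cdot 10^{-6}$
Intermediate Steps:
$W = - \frac{5243343975}{12141748906}$ ($W = 27935 \left(- \frac{1}{496027}\right) - \frac{64345}{171346} = - \frac{27935}{496027} - \frac{64345}{171346} = - \frac{5243343975}{12141748906} \approx -0.43184$)
$\frac{W}{q} = - \frac{5243343975}{12141748906 \cdot 273810} = \left(- \frac{5243343975}{12141748906}\right) \frac{1}{273810} = - \frac{349556265}{221635484530124}$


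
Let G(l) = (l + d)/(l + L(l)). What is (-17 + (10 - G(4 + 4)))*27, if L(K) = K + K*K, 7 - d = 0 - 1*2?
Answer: -15579/80 ≈ -194.74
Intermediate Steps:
d = 9 (d = 7 - (0 - 1*2) = 7 - (0 - 2) = 7 - 1*(-2) = 7 + 2 = 9)
L(K) = K + K**2
G(l) = (9 + l)/(l + l*(1 + l)) (G(l) = (l + 9)/(l + l*(1 + l)) = (9 + l)/(l + l*(1 + l)))
(-17 + (10 - G(4 + 4)))*27 = (-17 + (10 - (9 + (4 + 4))/((4 + 4)*(2 + (4 + 4)))))*27 = (-17 + (10 - (9 + 8)/(8*(2 + 8))))*27 = (-17 + (10 - 17/(8*10)))*27 = (-17 + (10 - 1*17/80))*27 = (-17 + (10 - 17/80))*27 = (-17 + 783/80)*27 = -577/80*27 = -15579/80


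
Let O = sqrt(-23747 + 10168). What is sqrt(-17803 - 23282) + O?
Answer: I*(sqrt(13579) + 3*sqrt(4565)) ≈ 319.22*I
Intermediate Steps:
O = I*sqrt(13579) (O = sqrt(-13579) = I*sqrt(13579) ≈ 116.53*I)
sqrt(-17803 - 23282) + O = sqrt(-17803 - 23282) + I*sqrt(13579) = sqrt(-41085) + I*sqrt(13579) = 3*I*sqrt(4565) + I*sqrt(13579) = I*sqrt(13579) + 3*I*sqrt(4565)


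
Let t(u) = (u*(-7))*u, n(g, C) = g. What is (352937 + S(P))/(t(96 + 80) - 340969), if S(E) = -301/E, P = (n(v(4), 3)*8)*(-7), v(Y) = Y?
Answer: -11294027/17849632 ≈ -0.63273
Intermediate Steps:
P = -224 (P = (4*8)*(-7) = 32*(-7) = -224)
t(u) = -7*u**2 (t(u) = (-7*u)*u = -7*u**2)
(352937 + S(P))/(t(96 + 80) - 340969) = (352937 - 301/(-224))/(-7*(96 + 80)**2 - 340969) = (352937 - 301*(-1/224))/(-7*176**2 - 340969) = (352937 + 43/32)/(-7*30976 - 340969) = 11294027/(32*(-216832 - 340969)) = (11294027/32)/(-557801) = (11294027/32)*(-1/557801) = -11294027/17849632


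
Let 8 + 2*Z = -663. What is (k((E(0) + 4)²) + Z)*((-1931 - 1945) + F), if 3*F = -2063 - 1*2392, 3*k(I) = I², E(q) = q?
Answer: 2682287/2 ≈ 1.3411e+6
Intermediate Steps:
Z = -671/2 (Z = -4 + (½)*(-663) = -4 - 663/2 = -671/2 ≈ -335.50)
k(I) = I²/3
F = -1485 (F = (-2063 - 1*2392)/3 = (-2063 - 2392)/3 = (⅓)*(-4455) = -1485)
(k((E(0) + 4)²) + Z)*((-1931 - 1945) + F) = (((0 + 4)²)²/3 - 671/2)*((-1931 - 1945) - 1485) = ((4²)²/3 - 671/2)*(-3876 - 1485) = ((⅓)*16² - 671/2)*(-5361) = ((⅓)*256 - 671/2)*(-5361) = (256/3 - 671/2)*(-5361) = -1501/6*(-5361) = 2682287/2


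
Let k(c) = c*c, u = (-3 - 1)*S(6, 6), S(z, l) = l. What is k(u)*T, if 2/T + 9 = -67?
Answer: -288/19 ≈ -15.158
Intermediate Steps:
T = -1/38 (T = 2/(-9 - 67) = 2/(-76) = 2*(-1/76) = -1/38 ≈ -0.026316)
u = -24 (u = (-3 - 1)*6 = -4*6 = -24)
k(c) = c**2
k(u)*T = (-24)**2*(-1/38) = 576*(-1/38) = -288/19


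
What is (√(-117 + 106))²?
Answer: -11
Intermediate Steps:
(√(-117 + 106))² = (√(-11))² = (I*√11)² = -11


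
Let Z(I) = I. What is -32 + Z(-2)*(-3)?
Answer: -26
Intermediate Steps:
-32 + Z(-2)*(-3) = -32 - 2*(-3) = -32 + 6 = -26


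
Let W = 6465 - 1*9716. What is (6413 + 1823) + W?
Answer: 4985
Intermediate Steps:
W = -3251 (W = 6465 - 9716 = -3251)
(6413 + 1823) + W = (6413 + 1823) - 3251 = 8236 - 3251 = 4985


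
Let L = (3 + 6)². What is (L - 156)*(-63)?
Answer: 4725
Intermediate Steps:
L = 81 (L = 9² = 81)
(L - 156)*(-63) = (81 - 156)*(-63) = -75*(-63) = 4725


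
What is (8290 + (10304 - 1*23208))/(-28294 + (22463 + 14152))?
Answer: -4614/8321 ≈ -0.55450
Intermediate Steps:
(8290 + (10304 - 1*23208))/(-28294 + (22463 + 14152)) = (8290 + (10304 - 23208))/(-28294 + 36615) = (8290 - 12904)/8321 = -4614*1/8321 = -4614/8321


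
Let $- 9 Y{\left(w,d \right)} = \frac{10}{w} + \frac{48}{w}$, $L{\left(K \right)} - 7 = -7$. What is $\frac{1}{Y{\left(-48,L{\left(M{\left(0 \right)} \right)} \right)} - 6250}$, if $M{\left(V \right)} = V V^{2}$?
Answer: $- \frac{216}{1349971} \approx -0.00016$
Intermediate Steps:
$M{\left(V \right)} = V^{3}$
$L{\left(K \right)} = 0$ ($L{\left(K \right)} = 7 - 7 = 0$)
$Y{\left(w,d \right)} = - \frac{58}{9 w}$ ($Y{\left(w,d \right)} = - \frac{\frac{10}{w} + \frac{48}{w}}{9} = - \frac{58 \frac{1}{w}}{9} = - \frac{58}{9 w}$)
$\frac{1}{Y{\left(-48,L{\left(M{\left(0 \right)} \right)} \right)} - 6250} = \frac{1}{- \frac{58}{9 \left(-48\right)} - 6250} = \frac{1}{\left(- \frac{58}{9}\right) \left(- \frac{1}{48}\right) - 6250} = \frac{1}{\frac{29}{216} - 6250} = \frac{1}{- \frac{1349971}{216}} = - \frac{216}{1349971}$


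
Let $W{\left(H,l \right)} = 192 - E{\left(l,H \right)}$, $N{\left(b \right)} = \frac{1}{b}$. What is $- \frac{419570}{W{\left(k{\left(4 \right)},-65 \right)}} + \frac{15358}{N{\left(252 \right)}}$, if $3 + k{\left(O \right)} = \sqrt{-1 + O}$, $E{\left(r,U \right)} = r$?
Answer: $\frac{994225942}{257} \approx 3.8686 \cdot 10^{6}$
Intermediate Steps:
$k{\left(O \right)} = -3 + \sqrt{-1 + O}$
$W{\left(H,l \right)} = 192 - l$
$- \frac{419570}{W{\left(k{\left(4 \right)},-65 \right)}} + \frac{15358}{N{\left(252 \right)}} = - \frac{419570}{192 - -65} + \frac{15358}{\frac{1}{252}} = - \frac{419570}{192 + 65} + 15358 \frac{1}{\frac{1}{252}} = - \frac{419570}{257} + 15358 \cdot 252 = \left(-419570\right) \frac{1}{257} + 3870216 = - \frac{419570}{257} + 3870216 = \frac{994225942}{257}$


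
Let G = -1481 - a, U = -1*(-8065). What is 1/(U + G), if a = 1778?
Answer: 1/4806 ≈ 0.00020807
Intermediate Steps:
U = 8065
G = -3259 (G = -1481 - 1*1778 = -1481 - 1778 = -3259)
1/(U + G) = 1/(8065 - 3259) = 1/4806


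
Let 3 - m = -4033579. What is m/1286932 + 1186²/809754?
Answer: 1269100640575/260524583682 ≈ 4.8713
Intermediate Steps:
m = 4033582 (m = 3 - 1*(-4033579) = 3 + 4033579 = 4033582)
m/1286932 + 1186²/809754 = 4033582/1286932 + 1186²/809754 = 4033582*(1/1286932) + 1406596*(1/809754) = 2016791/643466 + 703298/404877 = 1269100640575/260524583682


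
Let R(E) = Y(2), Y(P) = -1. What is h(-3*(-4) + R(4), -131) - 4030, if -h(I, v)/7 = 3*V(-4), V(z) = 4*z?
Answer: -3694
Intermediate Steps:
R(E) = -1
h(I, v) = 336 (h(I, v) = -21*4*(-4) = -21*(-16) = -7*(-48) = 336)
h(-3*(-4) + R(4), -131) - 4030 = 336 - 4030 = -3694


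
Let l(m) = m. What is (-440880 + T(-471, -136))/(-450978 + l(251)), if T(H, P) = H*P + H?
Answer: 377295/450727 ≈ 0.83708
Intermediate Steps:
T(H, P) = H + H*P
(-440880 + T(-471, -136))/(-450978 + l(251)) = (-440880 - 471*(1 - 136))/(-450978 + 251) = (-440880 - 471*(-135))/(-450727) = (-440880 + 63585)*(-1/450727) = -377295*(-1/450727) = 377295/450727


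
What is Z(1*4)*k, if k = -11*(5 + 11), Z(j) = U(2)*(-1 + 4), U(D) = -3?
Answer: 1584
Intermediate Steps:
Z(j) = -9 (Z(j) = -3*(-1 + 4) = -3*3 = -9)
k = -176 (k = -11*16 = -176)
Z(1*4)*k = -9*(-176) = 1584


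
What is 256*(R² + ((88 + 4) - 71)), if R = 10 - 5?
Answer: 11776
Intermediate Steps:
R = 5
256*(R² + ((88 + 4) - 71)) = 256*(5² + ((88 + 4) - 71)) = 256*(25 + (92 - 71)) = 256*(25 + 21) = 256*46 = 11776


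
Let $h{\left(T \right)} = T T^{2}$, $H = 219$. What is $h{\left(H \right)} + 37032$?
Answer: $10540491$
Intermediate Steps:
$h{\left(T \right)} = T^{3}$
$h{\left(H \right)} + 37032 = 219^{3} + 37032 = 10503459 + 37032 = 10540491$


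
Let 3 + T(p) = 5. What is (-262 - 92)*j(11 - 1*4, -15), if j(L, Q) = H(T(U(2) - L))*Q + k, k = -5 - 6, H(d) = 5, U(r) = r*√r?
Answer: 30444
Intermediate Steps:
U(r) = r^(3/2)
T(p) = 2 (T(p) = -3 + 5 = 2)
k = -11
j(L, Q) = -11 + 5*Q (j(L, Q) = 5*Q - 11 = -11 + 5*Q)
(-262 - 92)*j(11 - 1*4, -15) = (-262 - 92)*(-11 + 5*(-15)) = -354*(-11 - 75) = -354*(-86) = 30444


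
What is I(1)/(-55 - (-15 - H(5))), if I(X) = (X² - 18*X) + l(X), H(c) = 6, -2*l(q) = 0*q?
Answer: ½ ≈ 0.50000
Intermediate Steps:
l(q) = 0 (l(q) = -0*q = -½*0 = 0)
I(X) = X² - 18*X (I(X) = (X² - 18*X) + 0 = X² - 18*X)
I(1)/(-55 - (-15 - H(5))) = (1*(-18 + 1))/(-55 - (-15 - 1*6)) = (1*(-17))/(-55 - (-15 - 6)) = -17/(-55 - 1*(-21)) = -17/(-55 + 21) = -17/(-34) = -17*(-1/34) = ½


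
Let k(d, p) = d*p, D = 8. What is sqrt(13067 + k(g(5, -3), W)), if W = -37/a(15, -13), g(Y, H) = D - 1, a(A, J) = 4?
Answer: sqrt(52009)/2 ≈ 114.03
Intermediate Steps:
g(Y, H) = 7 (g(Y, H) = 8 - 1 = 7)
W = -37/4 ≈ -9.2500
sqrt(13067 + k(g(5, -3), W)) = sqrt(13067 + 7*(-37/4)) = sqrt(13067 - 259/4) = sqrt(52009/4) = sqrt(52009)/2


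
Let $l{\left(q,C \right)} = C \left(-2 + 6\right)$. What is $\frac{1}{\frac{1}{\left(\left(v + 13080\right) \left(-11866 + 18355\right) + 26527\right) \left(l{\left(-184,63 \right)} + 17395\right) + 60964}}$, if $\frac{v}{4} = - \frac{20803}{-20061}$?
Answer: $\frac{3340718341565461}{2229} \approx 1.4988 \cdot 10^{12}$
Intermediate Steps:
$v = \frac{83212}{20061}$ ($v = 4 \left(- \frac{20803}{-20061}\right) = 4 \left(\left(-20803\right) \left(- \frac{1}{20061}\right)\right) = 4 \cdot \frac{20803}{20061} = \frac{83212}{20061} \approx 4.1479$)
$l{\left(q,C \right)} = 4 C$ ($l{\left(q,C \right)} = C 4 = 4 C$)
$\frac{1}{\frac{1}{\left(\left(v + 13080\right) \left(-11866 + 18355\right) + 26527\right) \left(l{\left(-184,63 \right)} + 17395\right) + 60964}} = \frac{1}{\frac{1}{\left(\left(\frac{83212}{20061} + 13080\right) \left(-11866 + 18355\right) + 26527\right) \left(4 \cdot 63 + 17395\right) + 60964}} = \frac{1}{\frac{1}{\left(\frac{262481092}{20061} \cdot 6489 + 26527\right) \left(252 + 17395\right) + 60964}} = \frac{1}{\frac{1}{\left(\frac{189248867332}{2229} + 26527\right) 17647 + 60964}} = \frac{1}{\frac{1}{\frac{189307996015}{2229} \cdot 17647 + 60964}} = \frac{1}{\frac{1}{\frac{3340718205676705}{2229} + 60964}} = \frac{1}{\frac{1}{\frac{3340718341565461}{2229}}} = \frac{1}{\frac{2229}{3340718341565461}} = \frac{3340718341565461}{2229}$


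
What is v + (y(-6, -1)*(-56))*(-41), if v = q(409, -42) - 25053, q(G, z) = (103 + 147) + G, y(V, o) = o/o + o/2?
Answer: -23246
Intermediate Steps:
y(V, o) = 1 + o/2 (y(V, o) = 1 + o*(½) = 1 + o/2)
q(G, z) = 250 + G
v = -24394 (v = (250 + 409) - 25053 = 659 - 25053 = -24394)
v + (y(-6, -1)*(-56))*(-41) = -24394 + ((1 + (½)*(-1))*(-56))*(-41) = -24394 + ((1 - ½)*(-56))*(-41) = -24394 + ((½)*(-56))*(-41) = -24394 - 28*(-41) = -24394 + 1148 = -23246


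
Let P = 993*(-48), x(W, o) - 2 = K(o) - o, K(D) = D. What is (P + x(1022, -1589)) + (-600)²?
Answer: 312338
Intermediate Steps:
x(W, o) = 2 (x(W, o) = 2 + (o - o) = 2 + 0 = 2)
P = -47664
(P + x(1022, -1589)) + (-600)² = (-47664 + 2) + (-600)² = -47662 + 360000 = 312338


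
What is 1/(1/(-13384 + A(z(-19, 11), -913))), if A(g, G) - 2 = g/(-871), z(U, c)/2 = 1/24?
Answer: -139868665/10452 ≈ -13382.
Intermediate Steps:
z(U, c) = 1/12 (z(U, c) = 2/24 = 2*(1/24) = 1/12)
A(g, G) = 2 - g/871 (A(g, G) = 2 + g/(-871) = 2 + g*(-1/871) = 2 - g/871)
1/(1/(-13384 + A(z(-19, 11), -913))) = 1/(1/(-13384 + (2 - 1/871*1/12))) = 1/(1/(-13384 + (2 - 1/10452))) = 1/(1/(-13384 + 20903/10452)) = 1/(1/(-139868665/10452)) = 1/(-10452/139868665) = -139868665/10452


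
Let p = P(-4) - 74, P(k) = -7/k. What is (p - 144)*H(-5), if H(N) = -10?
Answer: 4325/2 ≈ 2162.5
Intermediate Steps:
p = -289/4 (p = -7/(-4) - 74 = -7*(-1/4) - 74 = 7/4 - 74 = -289/4 ≈ -72.250)
(p - 144)*H(-5) = (-289/4 - 144)*(-10) = -865/4*(-10) = 4325/2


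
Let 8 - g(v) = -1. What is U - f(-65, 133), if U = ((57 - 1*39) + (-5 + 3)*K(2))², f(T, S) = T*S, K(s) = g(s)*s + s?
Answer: 9129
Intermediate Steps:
g(v) = 9 (g(v) = 8 - 1*(-1) = 8 + 1 = 9)
K(s) = 10*s (K(s) = 9*s + s = 10*s)
f(T, S) = S*T
U = 484 (U = ((57 - 1*39) + (-5 + 3)*(10*2))² = ((57 - 39) - 2*20)² = (18 - 40)² = (-22)² = 484)
U - f(-65, 133) = 484 - 133*(-65) = 484 - 1*(-8645) = 484 + 8645 = 9129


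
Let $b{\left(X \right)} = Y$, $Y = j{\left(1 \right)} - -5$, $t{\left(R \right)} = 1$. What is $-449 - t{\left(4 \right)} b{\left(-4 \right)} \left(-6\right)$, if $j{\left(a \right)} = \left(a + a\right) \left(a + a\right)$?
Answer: $-395$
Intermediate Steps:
$j{\left(a \right)} = 4 a^{2}$ ($j{\left(a \right)} = 2 a 2 a = 4 a^{2}$)
$Y = 9$ ($Y = 4 \cdot 1^{2} - -5 = 4 \cdot 1 + 5 = 4 + 5 = 9$)
$b{\left(X \right)} = 9$
$-449 - t{\left(4 \right)} b{\left(-4 \right)} \left(-6\right) = -449 - 1 \cdot 9 \left(-6\right) = -449 - 9 \left(-6\right) = -449 - -54 = -449 + 54 = -395$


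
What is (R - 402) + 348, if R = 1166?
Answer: 1112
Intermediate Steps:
(R - 402) + 348 = (1166 - 402) + 348 = 764 + 348 = 1112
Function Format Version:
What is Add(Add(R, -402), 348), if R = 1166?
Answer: 1112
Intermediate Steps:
Add(Add(R, -402), 348) = Add(Add(1166, -402), 348) = Add(764, 348) = 1112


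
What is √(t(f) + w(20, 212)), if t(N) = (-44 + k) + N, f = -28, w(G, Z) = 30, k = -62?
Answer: 2*I*√26 ≈ 10.198*I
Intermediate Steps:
t(N) = -106 + N (t(N) = (-44 - 62) + N = -106 + N)
√(t(f) + w(20, 212)) = √((-106 - 28) + 30) = √(-134 + 30) = √(-104) = 2*I*√26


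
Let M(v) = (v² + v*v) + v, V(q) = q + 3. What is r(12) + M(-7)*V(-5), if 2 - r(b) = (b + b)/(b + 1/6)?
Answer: -13284/73 ≈ -181.97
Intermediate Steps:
V(q) = 3 + q
M(v) = v + 2*v² (M(v) = (v² + v²) + v = 2*v² + v = v + 2*v²)
r(b) = 2 - 2*b/(⅙ + b) (r(b) = 2 - (b + b)/(b + 1/6) = 2 - 2*b/(b + ⅙) = 2 - 2*b/(⅙ + b))
r(12) + M(-7)*V(-5) = 2/(1 + 6*12) + (-7*(1 + 2*(-7)))*(3 - 5) = 2/(1 + 72) - 7*(1 - 14)*(-2) = 2/73 - 7*(-13)*(-2) = 2*(1/73) + 91*(-2) = 2/73 - 182 = -13284/73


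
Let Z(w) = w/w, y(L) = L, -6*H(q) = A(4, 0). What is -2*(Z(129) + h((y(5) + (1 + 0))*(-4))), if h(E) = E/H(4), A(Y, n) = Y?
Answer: -74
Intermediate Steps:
H(q) = -2/3 (H(q) = -1/6*4 = -2/3)
Z(w) = 1
h(E) = -3*E/2 (h(E) = E/(-2/3) = E*(-3/2) = -3*E/2)
-2*(Z(129) + h((y(5) + (1 + 0))*(-4))) = -2*(1 - 3*(5 + (1 + 0))*(-4)/2) = -2*(1 - 3*(5 + 1)*(-4)/2) = -2*(1 - 9*(-4)) = -2*(1 - 3/2*(-24)) = -2*(1 + 36) = -2*37 = -74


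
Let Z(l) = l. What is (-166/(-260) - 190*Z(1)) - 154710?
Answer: -20136917/130 ≈ -1.5490e+5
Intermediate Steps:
(-166/(-260) - 190*Z(1)) - 154710 = (-166/(-260) - 190*1) - 154710 = (-166*(-1/260) - 190) - 154710 = (83/130 - 190) - 154710 = -24617/130 - 154710 = -20136917/130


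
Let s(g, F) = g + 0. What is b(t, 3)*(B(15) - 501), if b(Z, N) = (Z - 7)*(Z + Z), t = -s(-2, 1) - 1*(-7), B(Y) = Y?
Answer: -17496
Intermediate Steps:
s(g, F) = g
t = 9 (t = -1*(-2) - 1*(-7) = 2 + 7 = 9)
b(Z, N) = 2*Z*(-7 + Z) (b(Z, N) = (-7 + Z)*(2*Z) = 2*Z*(-7 + Z))
b(t, 3)*(B(15) - 501) = (2*9*(-7 + 9))*(15 - 501) = (2*9*2)*(-486) = 36*(-486) = -17496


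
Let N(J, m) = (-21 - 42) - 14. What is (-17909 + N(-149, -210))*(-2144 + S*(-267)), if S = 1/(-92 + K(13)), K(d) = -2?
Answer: 1810012117/47 ≈ 3.8511e+7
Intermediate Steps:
N(J, m) = -77 (N(J, m) = -63 - 14 = -77)
S = -1/94 (S = 1/(-92 - 2) = 1/(-94) = -1/94 ≈ -0.010638)
(-17909 + N(-149, -210))*(-2144 + S*(-267)) = (-17909 - 77)*(-2144 - 1/94*(-267)) = -17986*(-2144 + 267/94) = -17986*(-201269/94) = 1810012117/47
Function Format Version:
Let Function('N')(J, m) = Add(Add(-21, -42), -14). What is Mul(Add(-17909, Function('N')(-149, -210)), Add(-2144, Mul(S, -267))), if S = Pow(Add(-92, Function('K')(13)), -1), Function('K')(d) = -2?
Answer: Rational(1810012117, 47) ≈ 3.8511e+7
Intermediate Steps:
Function('N')(J, m) = -77 (Function('N')(J, m) = Add(-63, -14) = -77)
S = Rational(-1, 94) (S = Pow(Add(-92, -2), -1) = Pow(-94, -1) = Rational(-1, 94) ≈ -0.010638)
Mul(Add(-17909, Function('N')(-149, -210)), Add(-2144, Mul(S, -267))) = Mul(Add(-17909, -77), Add(-2144, Mul(Rational(-1, 94), -267))) = Mul(-17986, Add(-2144, Rational(267, 94))) = Mul(-17986, Rational(-201269, 94)) = Rational(1810012117, 47)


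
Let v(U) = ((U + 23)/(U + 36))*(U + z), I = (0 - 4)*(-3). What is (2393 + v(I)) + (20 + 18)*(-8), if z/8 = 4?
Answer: 25453/12 ≈ 2121.1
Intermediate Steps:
z = 32 (z = 8*4 = 32)
I = 12 (I = -4*(-3) = 12)
v(U) = (23 + U)*(32 + U)/(36 + U) (v(U) = ((U + 23)/(U + 36))*(U + 32) = ((23 + U)/(36 + U))*(32 + U) = (23 + U)*(32 + U)/(36 + U))
(2393 + v(I)) + (20 + 18)*(-8) = (2393 + (736 + 12**2 + 55*12)/(36 + 12)) + (20 + 18)*(-8) = (2393 + (736 + 144 + 660)/48) + 38*(-8) = (2393 + (1/48)*1540) - 304 = (2393 + 385/12) - 304 = 29101/12 - 304 = 25453/12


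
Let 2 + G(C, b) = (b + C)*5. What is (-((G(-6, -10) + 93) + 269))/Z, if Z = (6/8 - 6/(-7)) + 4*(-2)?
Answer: 7840/179 ≈ 43.799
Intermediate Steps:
G(C, b) = -2 + 5*C + 5*b (G(C, b) = -2 + (b + C)*5 = -2 + (C + b)*5 = -2 + (5*C + 5*b) = -2 + 5*C + 5*b)
Z = -179/28 (Z = (6*(⅛) - 6*(-⅐)) - 8 = (¾ + 6/7) - 8 = 45/28 - 8 = -179/28 ≈ -6.3929)
(-((G(-6, -10) + 93) + 269))/Z = (-(((-2 + 5*(-6) + 5*(-10)) + 93) + 269))/(-179/28) = -(((-2 - 30 - 50) + 93) + 269)*(-28/179) = -((-82 + 93) + 269)*(-28/179) = -(11 + 269)*(-28/179) = -1*280*(-28/179) = -280*(-28/179) = 7840/179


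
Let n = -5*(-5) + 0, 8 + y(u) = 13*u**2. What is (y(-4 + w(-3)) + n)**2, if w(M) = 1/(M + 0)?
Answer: 5522500/81 ≈ 68179.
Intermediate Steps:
w(M) = 1/M
y(u) = -8 + 13*u**2
n = 25 (n = 25 + 0 = 25)
(y(-4 + w(-3)) + n)**2 = ((-8 + 13*(-4 + 1/(-3))**2) + 25)**2 = ((-8 + 13*(-4 - 1/3)**2) + 25)**2 = ((-8 + 13*(-13/3)**2) + 25)**2 = ((-8 + 13*(169/9)) + 25)**2 = ((-8 + 2197/9) + 25)**2 = (2125/9 + 25)**2 = (2350/9)**2 = 5522500/81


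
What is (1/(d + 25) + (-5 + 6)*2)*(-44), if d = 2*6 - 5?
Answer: -715/8 ≈ -89.375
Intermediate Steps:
d = 7 (d = 12 - 5 = 7)
(1/(d + 25) + (-5 + 6)*2)*(-44) = (1/(7 + 25) + (-5 + 6)*2)*(-44) = (1/32 + 1*2)*(-44) = (1/32 + 2)*(-44) = (65/32)*(-44) = -715/8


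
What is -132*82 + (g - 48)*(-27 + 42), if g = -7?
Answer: -11649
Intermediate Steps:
-132*82 + (g - 48)*(-27 + 42) = -132*82 + (-7 - 48)*(-27 + 42) = -10824 - 55*15 = -10824 - 825 = -11649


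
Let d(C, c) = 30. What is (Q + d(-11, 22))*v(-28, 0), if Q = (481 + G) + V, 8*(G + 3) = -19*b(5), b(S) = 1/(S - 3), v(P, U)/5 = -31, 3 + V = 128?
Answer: -1566895/16 ≈ -97931.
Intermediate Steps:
V = 125 (V = -3 + 128 = 125)
v(P, U) = -155 (v(P, U) = 5*(-31) = -155)
b(S) = 1/(-3 + S)
G = -67/16 (G = -3 + (-19/(-3 + 5))/8 = -3 + (-19/2)/8 = -3 + (-19*½)/8 = -3 + (⅛)*(-19/2) = -3 - 19/16 = -67/16 ≈ -4.1875)
Q = 9629/16 (Q = (481 - 67/16) + 125 = 7629/16 + 125 = 9629/16 ≈ 601.81)
(Q + d(-11, 22))*v(-28, 0) = (9629/16 + 30)*(-155) = (10109/16)*(-155) = -1566895/16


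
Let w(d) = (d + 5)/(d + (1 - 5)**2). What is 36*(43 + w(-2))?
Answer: 10890/7 ≈ 1555.7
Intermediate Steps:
w(d) = (5 + d)/(16 + d) (w(d) = (5 + d)/(d + (-4)**2) = (5 + d)/(d + 16) = (5 + d)/(16 + d))
36*(43 + w(-2)) = 36*(43 + (5 - 2)/(16 - 2)) = 36*(43 + 3/14) = 36*(605/14) = 10890/7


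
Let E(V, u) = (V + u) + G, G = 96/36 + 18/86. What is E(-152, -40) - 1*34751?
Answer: -4507276/129 ≈ -34940.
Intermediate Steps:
G = 371/129 (G = 96*(1/36) + 18*(1/86) = 8/3 + 9/43 = 371/129 ≈ 2.8760)
E(V, u) = 371/129 + V + u (E(V, u) = (V + u) + 371/129 = 371/129 + V + u)
E(-152, -40) - 1*34751 = (371/129 - 152 - 40) - 1*34751 = -24397/129 - 34751 = -4507276/129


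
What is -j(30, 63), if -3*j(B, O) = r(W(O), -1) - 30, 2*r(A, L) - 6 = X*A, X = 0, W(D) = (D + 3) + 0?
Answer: -9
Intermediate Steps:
W(D) = 3 + D (W(D) = (3 + D) + 0 = 3 + D)
r(A, L) = 3 (r(A, L) = 3 + (0*A)/2 = 3 + (½)*0 = 3 + 0 = 3)
j(B, O) = 9 (j(B, O) = -(3 - 30)/3 = -⅓*(-27) = 9)
-j(30, 63) = -1*9 = -9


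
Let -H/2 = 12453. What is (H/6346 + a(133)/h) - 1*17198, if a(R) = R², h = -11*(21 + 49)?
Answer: -6012005941/349030 ≈ -17225.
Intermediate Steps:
h = -770 (h = -11*70 = -770)
H = -24906 (H = -2*12453 = -24906)
(H/6346 + a(133)/h) - 1*17198 = (-24906/6346 + 133²/(-770)) - 1*17198 = (-24906*1/6346 + 17689*(-1/770)) - 17198 = (-12453/3173 - 2527/110) - 17198 = -9388001/349030 - 17198 = -6012005941/349030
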